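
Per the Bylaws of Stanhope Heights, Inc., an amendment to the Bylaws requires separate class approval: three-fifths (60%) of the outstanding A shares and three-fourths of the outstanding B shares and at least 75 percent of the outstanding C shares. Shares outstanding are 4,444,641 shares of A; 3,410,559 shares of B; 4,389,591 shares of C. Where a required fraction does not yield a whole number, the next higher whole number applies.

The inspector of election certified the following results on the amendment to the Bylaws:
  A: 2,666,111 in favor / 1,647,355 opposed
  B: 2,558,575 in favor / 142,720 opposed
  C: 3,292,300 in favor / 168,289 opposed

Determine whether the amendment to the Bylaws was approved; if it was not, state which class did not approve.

Not approved — the A shares did not give the required vote.

A: 3/5 of 4444641 = 2666784.60, rounded up to 2666785; 2,666,785 required, 2,666,111 in favor — not approved.
B: 3/4 of 3410559 = 2557919.25, rounded up to 2557920; 2,557,920 required, 2,558,575 in favor — approved.
C: 3/4 of 4389591 = 3292193.25, rounded up to 3292194; 3,292,194 required, 3,292,300 in favor — approved.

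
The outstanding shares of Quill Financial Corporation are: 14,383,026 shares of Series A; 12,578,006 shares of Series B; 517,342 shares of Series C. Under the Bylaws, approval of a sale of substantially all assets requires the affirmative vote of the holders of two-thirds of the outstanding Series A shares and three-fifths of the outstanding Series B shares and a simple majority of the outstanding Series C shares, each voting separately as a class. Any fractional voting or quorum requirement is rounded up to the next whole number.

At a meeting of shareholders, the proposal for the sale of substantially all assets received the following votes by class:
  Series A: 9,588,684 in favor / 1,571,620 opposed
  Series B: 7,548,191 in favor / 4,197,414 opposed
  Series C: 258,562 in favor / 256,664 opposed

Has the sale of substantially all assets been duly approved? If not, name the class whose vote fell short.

Series A: 2/3 of 14383026 = 9588684; 9,588,684 required, 9,588,684 in favor — approved.
Series B: 3/5 of 12578006 = 7546803.60, rounded up to 7546804; 7,546,804 required, 7,548,191 in favor — approved.
Series C: a majority of 517342 is 258672; 258,672 required, 258,562 in favor — not approved.

Not approved — the Series C shares did not give the required vote.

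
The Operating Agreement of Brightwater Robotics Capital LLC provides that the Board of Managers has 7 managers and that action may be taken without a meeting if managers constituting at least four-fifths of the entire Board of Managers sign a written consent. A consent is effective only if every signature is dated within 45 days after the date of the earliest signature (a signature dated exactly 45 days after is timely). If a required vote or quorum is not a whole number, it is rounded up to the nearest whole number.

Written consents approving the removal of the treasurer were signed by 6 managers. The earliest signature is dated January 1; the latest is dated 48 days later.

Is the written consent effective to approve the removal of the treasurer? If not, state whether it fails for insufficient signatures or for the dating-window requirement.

Signatures required: at least four-fifths of 7 — 4/5 of 7 = 5.60, rounded up to 6, so 6 needed; 6 signed. Sufficient.
Dating window: the latest signature is 48 days after the earliest; the limit is 45 days. Outside the window.

Not effective — dating-window requirement not satisfied.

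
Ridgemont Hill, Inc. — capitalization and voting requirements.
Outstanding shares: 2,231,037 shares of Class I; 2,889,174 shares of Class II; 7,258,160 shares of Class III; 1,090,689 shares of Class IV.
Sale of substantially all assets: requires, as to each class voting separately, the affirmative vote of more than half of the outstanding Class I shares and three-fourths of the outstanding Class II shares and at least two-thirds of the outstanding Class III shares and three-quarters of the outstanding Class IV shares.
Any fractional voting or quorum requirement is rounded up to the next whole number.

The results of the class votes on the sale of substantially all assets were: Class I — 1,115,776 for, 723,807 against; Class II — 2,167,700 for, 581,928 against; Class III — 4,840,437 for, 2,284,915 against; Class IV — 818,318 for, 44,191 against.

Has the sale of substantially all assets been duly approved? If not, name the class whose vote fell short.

Class I: a majority of 2231037 is 1115519; 1,115,519 required, 1,115,776 in favor — approved.
Class II: 3/4 of 2889174 = 2166880.50, rounded up to 2166881; 2,166,881 required, 2,167,700 in favor — approved.
Class III: 2/3 of 7258160 = 4838773.33, rounded up to 4838774; 4,838,774 required, 4,840,437 in favor — approved.
Class IV: 3/4 of 1090689 = 818016.75, rounded up to 818017; 818,017 required, 818,318 in favor — approved.

Approved — every class gave the required vote.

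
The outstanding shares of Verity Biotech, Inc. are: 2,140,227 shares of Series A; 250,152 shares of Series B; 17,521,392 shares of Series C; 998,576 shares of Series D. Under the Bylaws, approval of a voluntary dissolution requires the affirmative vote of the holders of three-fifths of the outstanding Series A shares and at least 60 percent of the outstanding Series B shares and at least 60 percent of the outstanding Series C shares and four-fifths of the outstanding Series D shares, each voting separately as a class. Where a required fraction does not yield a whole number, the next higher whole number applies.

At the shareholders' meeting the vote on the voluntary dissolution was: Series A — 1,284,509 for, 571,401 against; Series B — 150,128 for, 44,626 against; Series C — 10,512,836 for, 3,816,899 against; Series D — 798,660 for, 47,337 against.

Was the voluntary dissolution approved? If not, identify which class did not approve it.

Series A: 3/5 of 2140227 = 1284136.20, rounded up to 1284137; 1,284,137 required, 1,284,509 in favor — approved.
Series B: 3/5 of 250152 = 150091.20, rounded up to 150092; 150,092 required, 150,128 in favor — approved.
Series C: 3/5 of 17521392 = 10512835.20, rounded up to 10512836; 10,512,836 required, 10,512,836 in favor — approved.
Series D: 4/5 of 998576 = 798860.80, rounded up to 798861; 798,861 required, 798,660 in favor — not approved.

Not approved — the Series D shares did not give the required vote.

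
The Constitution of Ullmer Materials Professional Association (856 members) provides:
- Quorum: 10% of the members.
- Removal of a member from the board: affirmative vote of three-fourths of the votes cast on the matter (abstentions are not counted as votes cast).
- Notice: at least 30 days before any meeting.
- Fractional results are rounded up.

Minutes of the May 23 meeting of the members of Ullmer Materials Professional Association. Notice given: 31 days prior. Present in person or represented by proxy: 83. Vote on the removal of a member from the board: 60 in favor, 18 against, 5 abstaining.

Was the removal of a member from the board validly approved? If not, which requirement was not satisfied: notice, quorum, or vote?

Notice: 31 days given; 30 required. Satisfied.
Quorum: 10% of 856 = 85.60, rounded up to 86; 83 present. Not satisfied.
Vote: requires three-fourths of the votes cast (83 − 5 abstaining = 78); 3/4 of 78 = 58.50, rounded up to 59, so 59 needed; 60 in favor. Satisfied.

Invalid — quorum requirement not satisfied.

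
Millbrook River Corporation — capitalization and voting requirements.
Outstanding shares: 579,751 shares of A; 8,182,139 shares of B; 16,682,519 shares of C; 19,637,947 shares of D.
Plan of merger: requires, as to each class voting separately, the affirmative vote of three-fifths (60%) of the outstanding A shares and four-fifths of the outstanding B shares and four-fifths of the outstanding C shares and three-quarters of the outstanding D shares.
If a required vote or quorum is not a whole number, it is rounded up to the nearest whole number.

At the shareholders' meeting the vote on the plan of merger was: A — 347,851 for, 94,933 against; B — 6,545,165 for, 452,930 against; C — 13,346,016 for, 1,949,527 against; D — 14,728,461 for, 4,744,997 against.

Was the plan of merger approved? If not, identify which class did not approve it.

Not approved — the B shares did not give the required vote.

A: 3/5 of 579751 = 347850.60, rounded up to 347851; 347,851 required, 347,851 in favor — approved.
B: 4/5 of 8182139 = 6545711.20, rounded up to 6545712; 6,545,712 required, 6,545,165 in favor — not approved.
C: 4/5 of 16682519 = 13346015.20, rounded up to 13346016; 13,346,016 required, 13,346,016 in favor — approved.
D: 3/4 of 19637947 = 14728460.25, rounded up to 14728461; 14,728,461 required, 14,728,461 in favor — approved.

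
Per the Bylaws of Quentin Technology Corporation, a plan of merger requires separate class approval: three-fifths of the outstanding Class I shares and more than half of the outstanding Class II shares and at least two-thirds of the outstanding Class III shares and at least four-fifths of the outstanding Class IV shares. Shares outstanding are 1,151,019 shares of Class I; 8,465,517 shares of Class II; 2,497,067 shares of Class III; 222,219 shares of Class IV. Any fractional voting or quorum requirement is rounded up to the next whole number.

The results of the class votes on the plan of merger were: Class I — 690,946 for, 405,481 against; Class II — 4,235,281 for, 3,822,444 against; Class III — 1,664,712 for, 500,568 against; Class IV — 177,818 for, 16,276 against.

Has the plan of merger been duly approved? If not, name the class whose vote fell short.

Approved — every class gave the required vote.

Class I: 3/5 of 1151019 = 690611.40, rounded up to 690612; 690,612 required, 690,946 in favor — approved.
Class II: a majority of 8465517 is 4232759; 4,232,759 required, 4,235,281 in favor — approved.
Class III: 2/3 of 2497067 = 1664711.33, rounded up to 1664712; 1,664,712 required, 1,664,712 in favor — approved.
Class IV: 4/5 of 222219 = 177775.20, rounded up to 177776; 177,776 required, 177,818 in favor — approved.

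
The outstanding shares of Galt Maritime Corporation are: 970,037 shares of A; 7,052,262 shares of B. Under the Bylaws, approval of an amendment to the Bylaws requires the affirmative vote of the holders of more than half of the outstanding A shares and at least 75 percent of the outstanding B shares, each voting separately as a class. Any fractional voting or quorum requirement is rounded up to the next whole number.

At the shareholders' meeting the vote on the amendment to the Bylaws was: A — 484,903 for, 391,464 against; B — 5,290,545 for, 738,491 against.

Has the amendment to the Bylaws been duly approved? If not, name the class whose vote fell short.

A: a majority of 970037 is 485019; 485,019 required, 484,903 in favor — not approved.
B: 3/4 of 7052262 = 5289196.50, rounded up to 5289197; 5,289,197 required, 5,290,545 in favor — approved.

Not approved — the A shares did not give the required vote.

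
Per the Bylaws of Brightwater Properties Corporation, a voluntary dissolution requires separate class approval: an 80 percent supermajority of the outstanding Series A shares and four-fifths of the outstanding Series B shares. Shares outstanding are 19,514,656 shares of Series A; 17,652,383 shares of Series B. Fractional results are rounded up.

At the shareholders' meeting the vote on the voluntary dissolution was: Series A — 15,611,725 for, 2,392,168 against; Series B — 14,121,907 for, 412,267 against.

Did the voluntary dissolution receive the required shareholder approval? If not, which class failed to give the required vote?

Series A: 4/5 of 19514656 = 15611724.80, rounded up to 15611725; 15,611,725 required, 15,611,725 in favor — approved.
Series B: 4/5 of 17652383 = 14121906.40, rounded up to 14121907; 14,121,907 required, 14,121,907 in favor — approved.

Approved — every class gave the required vote.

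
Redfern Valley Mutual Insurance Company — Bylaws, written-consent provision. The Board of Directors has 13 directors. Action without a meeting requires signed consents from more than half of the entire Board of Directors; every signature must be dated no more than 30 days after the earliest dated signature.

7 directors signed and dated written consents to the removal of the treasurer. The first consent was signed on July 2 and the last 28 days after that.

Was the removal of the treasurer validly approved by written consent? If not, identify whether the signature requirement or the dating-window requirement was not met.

Signatures required: more than half of 13 — a majority of 13 is 7, so 7 needed; 7 signed. Sufficient.
Dating window: the latest signature is 28 days after the earliest; the limit is 30 days. Within the window.

Effective — both the signature and dating-window requirements are satisfied.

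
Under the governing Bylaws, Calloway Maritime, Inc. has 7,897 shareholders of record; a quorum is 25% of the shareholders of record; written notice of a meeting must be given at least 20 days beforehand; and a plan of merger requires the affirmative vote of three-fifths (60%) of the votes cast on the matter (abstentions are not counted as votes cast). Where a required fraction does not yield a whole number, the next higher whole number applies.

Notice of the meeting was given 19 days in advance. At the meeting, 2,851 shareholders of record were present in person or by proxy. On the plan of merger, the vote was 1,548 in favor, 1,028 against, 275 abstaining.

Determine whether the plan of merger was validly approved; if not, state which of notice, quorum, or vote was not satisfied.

Notice: 19 days given; 20 required. Not satisfied.
Quorum: 25% of 7,897 = 1,974.25, rounded up to 1,975; 2,851 present. Satisfied.
Vote: requires three-fifths of the votes cast (2,851 − 275 abstaining = 2,576); 3/5 of 2576 = 1545.60, rounded up to 1546, so 1,546 needed; 1,548 in favor. Satisfied.

Invalid — notice requirement not satisfied.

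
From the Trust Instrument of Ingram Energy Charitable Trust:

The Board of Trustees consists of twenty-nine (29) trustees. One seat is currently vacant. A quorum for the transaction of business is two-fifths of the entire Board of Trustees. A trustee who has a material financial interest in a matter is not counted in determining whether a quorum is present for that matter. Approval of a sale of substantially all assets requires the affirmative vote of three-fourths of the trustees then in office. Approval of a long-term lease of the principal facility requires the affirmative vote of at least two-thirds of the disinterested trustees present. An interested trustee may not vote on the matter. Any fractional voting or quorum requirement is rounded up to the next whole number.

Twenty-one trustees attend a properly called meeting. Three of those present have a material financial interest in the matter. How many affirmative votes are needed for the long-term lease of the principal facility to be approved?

12

The long-term lease of the principal facility requires two-thirds of the disinterested trustees present (21 − 3 = 18).
2/3 of 18 = 12.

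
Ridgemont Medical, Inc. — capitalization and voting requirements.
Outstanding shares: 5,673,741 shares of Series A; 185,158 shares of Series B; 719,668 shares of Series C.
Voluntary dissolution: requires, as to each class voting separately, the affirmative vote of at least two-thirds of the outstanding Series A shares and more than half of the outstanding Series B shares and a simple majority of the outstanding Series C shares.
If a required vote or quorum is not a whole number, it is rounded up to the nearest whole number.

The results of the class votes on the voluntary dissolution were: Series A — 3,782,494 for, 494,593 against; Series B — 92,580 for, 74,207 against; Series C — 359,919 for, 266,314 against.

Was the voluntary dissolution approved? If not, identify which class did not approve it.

Approved — every class gave the required vote.

Series A: 2/3 of 5673741 = 3782494; 3,782,494 required, 3,782,494 in favor — approved.
Series B: a majority of 185158 is 92580; 92,580 required, 92,580 in favor — approved.
Series C: a majority of 719668 is 359835; 359,835 required, 359,919 in favor — approved.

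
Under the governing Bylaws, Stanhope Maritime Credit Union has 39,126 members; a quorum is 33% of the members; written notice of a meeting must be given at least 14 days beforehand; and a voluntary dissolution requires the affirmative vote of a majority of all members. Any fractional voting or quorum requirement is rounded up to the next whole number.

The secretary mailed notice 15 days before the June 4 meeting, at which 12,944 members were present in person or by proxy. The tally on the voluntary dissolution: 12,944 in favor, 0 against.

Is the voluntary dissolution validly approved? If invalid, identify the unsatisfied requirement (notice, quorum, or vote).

Invalid — vote requirement not satisfied.

Notice: 15 days given; 14 required. Satisfied.
Quorum: 33% of 39,126 = 12,911.58, rounded up to 12,912; 12,944 present. Satisfied.
Vote: requires a majority of all members (39,126); a majority of 39126 is 19564, so 19,564 needed; 12,944 in favor. Not satisfied.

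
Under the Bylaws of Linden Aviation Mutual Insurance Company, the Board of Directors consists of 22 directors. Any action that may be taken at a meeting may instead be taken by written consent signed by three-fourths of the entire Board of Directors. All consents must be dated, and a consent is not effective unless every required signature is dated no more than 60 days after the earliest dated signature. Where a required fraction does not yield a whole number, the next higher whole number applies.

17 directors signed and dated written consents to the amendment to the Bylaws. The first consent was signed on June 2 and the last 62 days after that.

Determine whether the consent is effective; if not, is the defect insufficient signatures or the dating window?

Signatures required: three-fourths of 22 — 3/4 of 22 = 16.50, rounded up to 17, so 17 needed; 17 signed. Sufficient.
Dating window: the latest signature is 62 days after the earliest; the limit is 60 days. Outside the window.

Not effective — dating-window requirement not satisfied.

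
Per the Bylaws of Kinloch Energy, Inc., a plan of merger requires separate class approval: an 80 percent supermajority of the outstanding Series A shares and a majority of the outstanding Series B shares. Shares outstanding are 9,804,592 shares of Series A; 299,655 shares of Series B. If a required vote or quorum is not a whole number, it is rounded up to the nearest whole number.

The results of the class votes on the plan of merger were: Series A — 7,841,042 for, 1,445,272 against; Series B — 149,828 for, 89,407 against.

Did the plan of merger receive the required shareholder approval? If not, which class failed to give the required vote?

Not approved — the Series A shares did not give the required vote.

Series A: 4/5 of 9804592 = 7843673.60, rounded up to 7843674; 7,843,674 required, 7,841,042 in favor — not approved.
Series B: a majority of 299655 is 149828; 149,828 required, 149,828 in favor — approved.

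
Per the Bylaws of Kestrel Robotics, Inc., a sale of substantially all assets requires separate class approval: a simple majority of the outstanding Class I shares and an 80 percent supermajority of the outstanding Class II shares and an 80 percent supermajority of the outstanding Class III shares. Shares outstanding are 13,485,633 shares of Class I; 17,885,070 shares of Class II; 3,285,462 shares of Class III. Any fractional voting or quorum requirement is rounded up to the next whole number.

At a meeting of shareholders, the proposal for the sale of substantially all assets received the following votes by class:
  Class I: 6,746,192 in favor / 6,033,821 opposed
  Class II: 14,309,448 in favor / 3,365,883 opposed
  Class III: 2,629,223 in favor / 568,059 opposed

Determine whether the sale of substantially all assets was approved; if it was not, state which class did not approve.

Approved — every class gave the required vote.

Class I: a majority of 13485633 is 6742817; 6,742,817 required, 6,746,192 in favor — approved.
Class II: 4/5 of 17885070 = 14308056; 14,308,056 required, 14,309,448 in favor — approved.
Class III: 4/5 of 3285462 = 2628369.60, rounded up to 2628370; 2,628,370 required, 2,629,223 in favor — approved.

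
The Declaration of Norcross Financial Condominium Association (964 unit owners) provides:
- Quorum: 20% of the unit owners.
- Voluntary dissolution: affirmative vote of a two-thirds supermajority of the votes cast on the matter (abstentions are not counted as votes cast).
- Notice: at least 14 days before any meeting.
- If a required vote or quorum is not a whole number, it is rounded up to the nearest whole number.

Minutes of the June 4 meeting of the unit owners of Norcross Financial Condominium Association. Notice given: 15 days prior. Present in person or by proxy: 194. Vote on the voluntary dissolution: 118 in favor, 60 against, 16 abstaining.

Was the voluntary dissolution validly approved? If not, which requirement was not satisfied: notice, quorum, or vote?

Notice: 15 days given; 14 required. Satisfied.
Quorum: 20% of 964 = 192.80, rounded up to 193; 194 present. Satisfied.
Vote: requires two-thirds of the votes cast (194 − 16 abstaining = 178); 2/3 of 178 = 118.67, rounded up to 119, so 119 needed; 118 in favor. Not satisfied.

Invalid — vote requirement not satisfied.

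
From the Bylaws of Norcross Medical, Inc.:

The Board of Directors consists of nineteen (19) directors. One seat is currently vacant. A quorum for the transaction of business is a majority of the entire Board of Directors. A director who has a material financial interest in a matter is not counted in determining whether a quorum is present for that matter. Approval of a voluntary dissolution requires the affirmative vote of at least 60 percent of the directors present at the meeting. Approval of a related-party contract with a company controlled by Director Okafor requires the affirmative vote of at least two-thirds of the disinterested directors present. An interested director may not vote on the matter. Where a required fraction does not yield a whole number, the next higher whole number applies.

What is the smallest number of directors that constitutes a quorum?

10

A majority of 19 is 10.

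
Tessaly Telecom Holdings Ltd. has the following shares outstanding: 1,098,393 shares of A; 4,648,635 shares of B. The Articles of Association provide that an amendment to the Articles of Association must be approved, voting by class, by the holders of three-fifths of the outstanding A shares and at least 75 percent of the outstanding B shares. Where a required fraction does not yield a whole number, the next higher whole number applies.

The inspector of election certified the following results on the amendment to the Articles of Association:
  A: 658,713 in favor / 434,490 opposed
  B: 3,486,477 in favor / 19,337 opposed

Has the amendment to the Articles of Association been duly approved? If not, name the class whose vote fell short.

A: 3/5 of 1098393 = 659035.80, rounded up to 659036; 659,036 required, 658,713 in favor — not approved.
B: 3/4 of 4648635 = 3486476.25, rounded up to 3486477; 3,486,477 required, 3,486,477 in favor — approved.

Not approved — the A shares did not give the required vote.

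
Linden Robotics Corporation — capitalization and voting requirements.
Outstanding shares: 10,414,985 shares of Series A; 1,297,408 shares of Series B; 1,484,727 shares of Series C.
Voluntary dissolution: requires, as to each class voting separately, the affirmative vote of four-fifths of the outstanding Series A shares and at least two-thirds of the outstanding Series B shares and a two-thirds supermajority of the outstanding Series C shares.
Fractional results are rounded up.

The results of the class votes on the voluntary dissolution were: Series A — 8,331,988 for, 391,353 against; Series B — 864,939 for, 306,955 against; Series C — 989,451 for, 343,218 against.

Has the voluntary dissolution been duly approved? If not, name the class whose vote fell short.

Series A: 4/5 of 10414985 = 8331988; 8,331,988 required, 8,331,988 in favor — approved.
Series B: 2/3 of 1297408 = 864938.67, rounded up to 864939; 864,939 required, 864,939 in favor — approved.
Series C: 2/3 of 1484727 = 989818; 989,818 required, 989,451 in favor — not approved.

Not approved — the Series C shares did not give the required vote.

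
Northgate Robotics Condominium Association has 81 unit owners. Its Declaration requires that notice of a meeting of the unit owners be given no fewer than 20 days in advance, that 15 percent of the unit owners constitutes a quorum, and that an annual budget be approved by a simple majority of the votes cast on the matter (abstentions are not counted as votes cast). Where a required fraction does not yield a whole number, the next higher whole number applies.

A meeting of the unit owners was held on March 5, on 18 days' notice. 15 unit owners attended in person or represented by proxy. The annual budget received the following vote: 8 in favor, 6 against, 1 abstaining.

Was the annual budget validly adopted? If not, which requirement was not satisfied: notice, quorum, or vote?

Notice: 18 days given; 20 required. Not satisfied.
Quorum: 15% of 81 = 12.15, rounded up to 13; 15 present. Satisfied.
Vote: requires a majority of the votes cast (15 − 1 abstaining = 14); a majority of 14 is 8, so 8 needed; 8 in favor. Satisfied.

Invalid — notice requirement not satisfied.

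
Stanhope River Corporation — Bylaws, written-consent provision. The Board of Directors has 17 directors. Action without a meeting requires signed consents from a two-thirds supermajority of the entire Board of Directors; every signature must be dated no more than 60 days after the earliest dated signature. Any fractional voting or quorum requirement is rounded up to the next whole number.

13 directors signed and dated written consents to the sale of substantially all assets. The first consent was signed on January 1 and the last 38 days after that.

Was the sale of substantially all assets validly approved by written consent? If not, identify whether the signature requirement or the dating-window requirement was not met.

Signatures required: a two-thirds supermajority of 17 — 2/3 of 17 = 11.33, rounded up to 12, so 12 needed; 13 signed. Sufficient.
Dating window: the latest signature is 38 days after the earliest; the limit is 60 days. Within the window.

Effective — both the signature and dating-window requirements are satisfied.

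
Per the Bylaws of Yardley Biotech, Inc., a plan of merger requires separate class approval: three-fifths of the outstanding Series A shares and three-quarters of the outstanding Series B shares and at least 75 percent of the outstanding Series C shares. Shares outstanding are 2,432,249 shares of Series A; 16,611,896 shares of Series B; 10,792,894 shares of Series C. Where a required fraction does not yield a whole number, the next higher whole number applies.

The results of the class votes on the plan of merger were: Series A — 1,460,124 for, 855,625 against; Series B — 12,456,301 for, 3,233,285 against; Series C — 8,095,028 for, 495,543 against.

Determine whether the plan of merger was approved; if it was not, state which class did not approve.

Series A: 3/5 of 2432249 = 1459349.40, rounded up to 1459350; 1,459,350 required, 1,460,124 in favor — approved.
Series B: 3/4 of 16611896 = 12458922; 12,458,922 required, 12,456,301 in favor — not approved.
Series C: 3/4 of 10792894 = 8094670.50, rounded up to 8094671; 8,094,671 required, 8,095,028 in favor — approved.

Not approved — the Series B shares did not give the required vote.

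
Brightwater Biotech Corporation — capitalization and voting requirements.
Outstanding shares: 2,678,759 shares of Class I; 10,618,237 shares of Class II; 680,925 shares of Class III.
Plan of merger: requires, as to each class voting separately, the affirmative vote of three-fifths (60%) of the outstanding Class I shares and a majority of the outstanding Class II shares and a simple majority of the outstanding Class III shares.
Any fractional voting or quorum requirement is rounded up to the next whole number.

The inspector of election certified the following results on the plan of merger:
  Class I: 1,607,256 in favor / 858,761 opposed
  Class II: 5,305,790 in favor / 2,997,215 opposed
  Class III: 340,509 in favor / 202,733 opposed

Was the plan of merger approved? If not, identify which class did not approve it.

Not approved — the Class II shares did not give the required vote.

Class I: 3/5 of 2678759 = 1607255.40, rounded up to 1607256; 1,607,256 required, 1,607,256 in favor — approved.
Class II: a majority of 10618237 is 5309119; 5,309,119 required, 5,305,790 in favor — not approved.
Class III: a majority of 680925 is 340463; 340,463 required, 340,509 in favor — approved.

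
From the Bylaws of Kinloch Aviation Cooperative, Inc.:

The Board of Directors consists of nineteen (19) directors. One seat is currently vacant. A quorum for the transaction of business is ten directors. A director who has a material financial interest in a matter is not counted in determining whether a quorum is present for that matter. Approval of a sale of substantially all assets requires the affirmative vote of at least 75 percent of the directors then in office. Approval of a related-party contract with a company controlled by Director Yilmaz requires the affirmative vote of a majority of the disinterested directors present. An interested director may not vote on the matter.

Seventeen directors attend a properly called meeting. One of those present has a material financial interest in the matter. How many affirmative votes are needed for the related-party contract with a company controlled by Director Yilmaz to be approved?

The related-party contract with a company controlled by Director Yilmaz requires a majority of the disinterested directors present (17 − 1 = 16).
A majority of 16 is 9.

9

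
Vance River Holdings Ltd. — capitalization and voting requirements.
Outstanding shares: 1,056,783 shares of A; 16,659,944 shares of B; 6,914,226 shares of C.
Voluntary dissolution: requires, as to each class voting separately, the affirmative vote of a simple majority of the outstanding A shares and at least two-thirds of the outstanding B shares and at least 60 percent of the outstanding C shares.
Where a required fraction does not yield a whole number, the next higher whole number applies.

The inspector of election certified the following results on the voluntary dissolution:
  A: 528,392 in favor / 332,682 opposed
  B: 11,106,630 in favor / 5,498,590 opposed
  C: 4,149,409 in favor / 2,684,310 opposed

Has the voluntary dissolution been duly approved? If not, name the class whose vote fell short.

Approved — every class gave the required vote.

A: a majority of 1056783 is 528392; 528,392 required, 528,392 in favor — approved.
B: 2/3 of 16659944 = 11106629.33, rounded up to 11106630; 11,106,630 required, 11,106,630 in favor — approved.
C: 3/5 of 6914226 = 4148535.60, rounded up to 4148536; 4,148,536 required, 4,149,409 in favor — approved.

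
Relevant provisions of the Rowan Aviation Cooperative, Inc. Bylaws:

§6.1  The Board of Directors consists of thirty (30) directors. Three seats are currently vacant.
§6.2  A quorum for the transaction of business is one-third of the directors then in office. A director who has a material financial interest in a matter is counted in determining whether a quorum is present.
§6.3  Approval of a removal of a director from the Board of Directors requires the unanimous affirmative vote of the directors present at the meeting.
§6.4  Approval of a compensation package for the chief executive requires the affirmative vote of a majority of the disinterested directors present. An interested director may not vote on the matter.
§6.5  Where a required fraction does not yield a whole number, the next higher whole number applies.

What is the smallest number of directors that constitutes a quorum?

1/3 of 27 = 9.

9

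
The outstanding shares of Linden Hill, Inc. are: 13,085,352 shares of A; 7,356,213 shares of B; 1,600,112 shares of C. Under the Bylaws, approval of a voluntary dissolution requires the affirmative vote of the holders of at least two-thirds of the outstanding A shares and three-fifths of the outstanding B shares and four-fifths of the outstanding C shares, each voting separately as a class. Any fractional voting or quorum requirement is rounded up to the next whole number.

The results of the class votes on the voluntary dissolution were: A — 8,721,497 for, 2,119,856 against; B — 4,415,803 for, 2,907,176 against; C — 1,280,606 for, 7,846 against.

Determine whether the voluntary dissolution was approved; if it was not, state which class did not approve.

Not approved — the A shares did not give the required vote.

A: 2/3 of 13085352 = 8723568; 8,723,568 required, 8,721,497 in favor — not approved.
B: 3/5 of 7356213 = 4413727.80, rounded up to 4413728; 4,413,728 required, 4,415,803 in favor — approved.
C: 4/5 of 1600112 = 1280089.60, rounded up to 1280090; 1,280,090 required, 1,280,606 in favor — approved.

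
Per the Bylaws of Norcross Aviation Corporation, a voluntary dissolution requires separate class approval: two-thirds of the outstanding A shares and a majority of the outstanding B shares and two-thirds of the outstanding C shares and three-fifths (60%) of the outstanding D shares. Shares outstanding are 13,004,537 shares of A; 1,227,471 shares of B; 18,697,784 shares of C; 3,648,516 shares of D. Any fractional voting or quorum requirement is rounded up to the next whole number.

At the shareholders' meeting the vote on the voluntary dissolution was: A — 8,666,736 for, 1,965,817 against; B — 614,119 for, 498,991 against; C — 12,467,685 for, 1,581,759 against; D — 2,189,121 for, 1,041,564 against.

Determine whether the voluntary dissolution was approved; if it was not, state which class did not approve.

Not approved — the A shares did not give the required vote.

A: 2/3 of 13004537 = 8669691.33, rounded up to 8669692; 8,669,692 required, 8,666,736 in favor — not approved.
B: a majority of 1227471 is 613736; 613,736 required, 614,119 in favor — approved.
C: 2/3 of 18697784 = 12465189.33, rounded up to 12465190; 12,465,190 required, 12,467,685 in favor — approved.
D: 3/5 of 3648516 = 2189109.60, rounded up to 2189110; 2,189,110 required, 2,189,121 in favor — approved.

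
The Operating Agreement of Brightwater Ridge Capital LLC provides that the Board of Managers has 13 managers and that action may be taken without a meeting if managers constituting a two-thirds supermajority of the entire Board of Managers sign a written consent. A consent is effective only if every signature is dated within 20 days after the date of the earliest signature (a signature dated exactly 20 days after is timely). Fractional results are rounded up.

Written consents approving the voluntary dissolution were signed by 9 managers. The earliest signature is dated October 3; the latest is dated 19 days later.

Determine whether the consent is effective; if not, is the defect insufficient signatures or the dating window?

Effective — both the signature and dating-window requirements are satisfied.

Signatures required: a two-thirds supermajority of 13 — 2/3 of 13 = 8.67, rounded up to 9, so 9 needed; 9 signed. Sufficient.
Dating window: the latest signature is 19 days after the earliest; the limit is 20 days. Within the window.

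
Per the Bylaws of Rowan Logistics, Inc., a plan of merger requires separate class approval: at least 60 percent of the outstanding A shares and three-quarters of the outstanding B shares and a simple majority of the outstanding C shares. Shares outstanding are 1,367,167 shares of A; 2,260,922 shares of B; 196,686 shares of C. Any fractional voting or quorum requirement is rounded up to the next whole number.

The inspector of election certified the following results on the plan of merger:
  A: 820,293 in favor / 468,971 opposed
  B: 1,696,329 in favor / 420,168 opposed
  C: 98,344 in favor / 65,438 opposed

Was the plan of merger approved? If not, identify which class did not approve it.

A: 3/5 of 1367167 = 820300.20, rounded up to 820301; 820,301 required, 820,293 in favor — not approved.
B: 3/4 of 2260922 = 1695691.50, rounded up to 1695692; 1,695,692 required, 1,696,329 in favor — approved.
C: a majority of 196686 is 98344; 98,344 required, 98,344 in favor — approved.

Not approved — the A shares did not give the required vote.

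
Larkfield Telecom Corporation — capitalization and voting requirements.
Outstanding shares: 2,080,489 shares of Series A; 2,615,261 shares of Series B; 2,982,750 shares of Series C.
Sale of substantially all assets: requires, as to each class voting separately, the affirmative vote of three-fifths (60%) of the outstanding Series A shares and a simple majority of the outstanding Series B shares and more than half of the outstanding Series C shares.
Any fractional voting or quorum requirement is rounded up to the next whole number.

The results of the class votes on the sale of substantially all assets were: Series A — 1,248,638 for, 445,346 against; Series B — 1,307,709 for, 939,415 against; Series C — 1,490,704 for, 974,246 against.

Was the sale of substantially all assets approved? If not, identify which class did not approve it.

Series A: 3/5 of 2080489 = 1248293.40, rounded up to 1248294; 1,248,294 required, 1,248,638 in favor — approved.
Series B: a majority of 2615261 is 1307631; 1,307,631 required, 1,307,709 in favor — approved.
Series C: a majority of 2982750 is 1491376; 1,491,376 required, 1,490,704 in favor — not approved.

Not approved — the Series C shares did not give the required vote.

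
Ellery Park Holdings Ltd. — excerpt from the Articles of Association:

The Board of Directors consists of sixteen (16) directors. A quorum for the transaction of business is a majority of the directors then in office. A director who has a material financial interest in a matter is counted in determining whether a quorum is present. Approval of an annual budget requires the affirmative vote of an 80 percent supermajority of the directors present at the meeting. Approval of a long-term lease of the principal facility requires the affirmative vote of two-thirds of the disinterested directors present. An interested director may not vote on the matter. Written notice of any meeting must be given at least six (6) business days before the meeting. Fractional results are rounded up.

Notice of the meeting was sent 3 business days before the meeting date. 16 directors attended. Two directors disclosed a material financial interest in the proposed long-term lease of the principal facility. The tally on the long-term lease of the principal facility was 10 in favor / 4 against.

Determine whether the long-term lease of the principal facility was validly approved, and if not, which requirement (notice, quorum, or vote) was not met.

Notice: 3 business days given; 6 required (3 < 6). Not satisfied.
Quorum: 16 present (interested directors count toward quorum); quorum is 9. Satisfied.
Vote: the long-term lease of the principal facility requires two-thirds of the disinterested directors present (16 − 2 = 14). 2/3 of 14 = 9.33, rounded up to 10, so 10 affirmative votes are needed; 10 voted in favor. Satisfied.

Invalid — notice requirement not satisfied.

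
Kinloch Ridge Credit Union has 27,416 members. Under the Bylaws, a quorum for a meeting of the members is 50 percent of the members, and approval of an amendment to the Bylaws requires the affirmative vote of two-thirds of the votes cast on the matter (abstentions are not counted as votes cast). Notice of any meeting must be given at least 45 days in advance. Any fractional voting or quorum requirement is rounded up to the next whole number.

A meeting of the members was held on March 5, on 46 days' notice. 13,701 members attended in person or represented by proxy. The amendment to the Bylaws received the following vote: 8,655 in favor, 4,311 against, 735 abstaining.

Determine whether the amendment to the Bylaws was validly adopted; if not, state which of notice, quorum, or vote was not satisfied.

Invalid — quorum requirement not satisfied.

Notice: 46 days given; 45 required. Satisfied.
Quorum: 50% of 27,416 = 13,708; 13,701 present. Not satisfied.
Vote: requires two-thirds of the votes cast (13,701 − 735 abstaining = 12,966); 2/3 of 12966 = 8644, so 8,644 needed; 8,655 in favor. Satisfied.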